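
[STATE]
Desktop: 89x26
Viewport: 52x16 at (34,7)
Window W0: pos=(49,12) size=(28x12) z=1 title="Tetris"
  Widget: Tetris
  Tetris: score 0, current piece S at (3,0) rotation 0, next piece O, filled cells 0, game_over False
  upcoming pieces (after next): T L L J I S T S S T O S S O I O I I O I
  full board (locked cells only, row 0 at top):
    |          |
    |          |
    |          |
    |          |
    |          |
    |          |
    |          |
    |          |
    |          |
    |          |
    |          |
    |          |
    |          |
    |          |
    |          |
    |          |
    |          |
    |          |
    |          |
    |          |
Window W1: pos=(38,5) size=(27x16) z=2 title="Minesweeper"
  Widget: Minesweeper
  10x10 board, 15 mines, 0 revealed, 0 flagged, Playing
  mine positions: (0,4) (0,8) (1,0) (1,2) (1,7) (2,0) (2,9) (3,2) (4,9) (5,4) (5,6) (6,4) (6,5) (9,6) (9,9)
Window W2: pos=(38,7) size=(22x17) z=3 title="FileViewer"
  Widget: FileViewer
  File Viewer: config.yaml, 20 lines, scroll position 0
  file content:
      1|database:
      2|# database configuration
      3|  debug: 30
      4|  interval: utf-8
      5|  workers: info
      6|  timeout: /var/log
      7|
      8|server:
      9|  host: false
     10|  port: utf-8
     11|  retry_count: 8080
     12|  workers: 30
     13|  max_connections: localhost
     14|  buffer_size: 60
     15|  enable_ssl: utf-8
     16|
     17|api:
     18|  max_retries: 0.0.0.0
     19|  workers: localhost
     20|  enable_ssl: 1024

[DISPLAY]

    ┏━━━━━━━━━━━━━━━━━━━━┓────┨                     
    ┃ FileViewer         ┃    ┃                     
    ┠────────────────────┨    ┃                     
    ┃database:          ▲┃    ┃                     
    ┃# database configur█┃    ┃                     
    ┃  debug: 30        ░┃    ┃━━━━━━━━━━━┓         
    ┃  interval: utf-8  ░┃    ┃           ┃         
    ┃  workers: info    ░┃    ┃───────────┨         
    ┃  timeout: /var/log░┃    ┃:          ┃         
    ┃                   ░┃    ┃           ┃         
    ┃server:            ░┃    ┃           ┃         
    ┃  host: false      ░┃    ┃           ┃         
    ┃  port: utf-8      ░┃    ┃           ┃         
    ┃  retry_count: 8080░┃━━━━┛           ┃         
    ┃  workers: 30      ░┃│Score:         ┃         
    ┃  max_connections: ▼┃│0              ┃         


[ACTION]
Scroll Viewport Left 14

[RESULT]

                  ┏━━━━━━━━━━━━━━━━━━━━┓────┨       
                  ┃ FileViewer         ┃    ┃       
                  ┠────────────────────┨    ┃       
                  ┃database:          ▲┃    ┃       
                  ┃# database configur█┃    ┃       
                  ┃  debug: 30        ░┃    ┃━━━━━━━
                  ┃  interval: utf-8  ░┃    ┃       
                  ┃  workers: info    ░┃    ┃───────
                  ┃  timeout: /var/log░┃    ┃:      
                  ┃                   ░┃    ┃       
                  ┃server:            ░┃    ┃       
                  ┃  host: false      ░┃    ┃       
                  ┃  port: utf-8      ░┃    ┃       
                  ┃  retry_count: 8080░┃━━━━┛       
                  ┃  workers: 30      ░┃│Score:     
                  ┃  max_connections: ▼┃│0          


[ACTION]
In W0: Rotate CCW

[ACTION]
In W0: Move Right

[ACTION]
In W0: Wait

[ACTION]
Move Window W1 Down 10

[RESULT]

                  ┏━━━━━━━━━━━━━━━━━━━━┓            
                  ┃ FileViewer         ┃            
                  ┠────────────────────┨            
                  ┃database:          ▲┃━━━━┓       
                  ┃# database configur█┃    ┃       
                  ┃  debug: 30        ░┃────┨━━━━━━━
                  ┃  interval: utf-8  ░┃    ┃       
                  ┃  workers: info    ░┃    ┃───────
                  ┃  timeout: /var/log░┃    ┃:      
                  ┃                   ░┃    ┃       
                  ┃server:            ░┃    ┃       
                  ┃  host: false      ░┃    ┃       
                  ┃  port: utf-8      ░┃    ┃       
                  ┃  retry_count: 8080░┃    ┃       
                  ┃  workers: 30      ░┃    ┃e:     
                  ┃  max_connections: ▼┃    ┃       


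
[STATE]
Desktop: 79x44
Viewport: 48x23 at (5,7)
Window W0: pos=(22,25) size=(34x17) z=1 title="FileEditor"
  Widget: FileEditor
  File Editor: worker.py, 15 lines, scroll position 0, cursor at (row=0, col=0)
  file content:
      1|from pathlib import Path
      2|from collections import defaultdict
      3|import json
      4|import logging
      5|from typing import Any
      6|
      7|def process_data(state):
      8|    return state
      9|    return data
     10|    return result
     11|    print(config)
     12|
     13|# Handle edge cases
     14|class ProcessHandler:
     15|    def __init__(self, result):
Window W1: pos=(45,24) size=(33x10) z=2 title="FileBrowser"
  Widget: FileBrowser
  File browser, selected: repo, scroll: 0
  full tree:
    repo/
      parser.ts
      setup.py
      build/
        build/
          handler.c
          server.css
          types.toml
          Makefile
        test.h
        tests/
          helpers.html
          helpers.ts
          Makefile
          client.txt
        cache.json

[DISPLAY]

                                                
                                                
                                                
                                                
                                                
                                                
                                                
                                                
                                                
                                                
                                                
                                                
                                                
                                                
                                                
                                                
                                                
                                        ┏━━━━━━━
                 ┏━━━━━━━━━━━━━━━━━━━━━━┃ FileBr
                 ┃ FileEditor           ┠───────
                 ┠──────────────────────┃> [-] r
                 ┃█rom pathlib import Pa┃    par
                 ┃from collections impor┃    set


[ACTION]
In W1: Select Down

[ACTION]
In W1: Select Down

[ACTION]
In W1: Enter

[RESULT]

                                                
                                                
                                                
                                                
                                                
                                                
                                                
                                                
                                                
                                                
                                                
                                                
                                                
                                                
                                                
                                                
                                                
                                        ┏━━━━━━━
                 ┏━━━━━━━━━━━━━━━━━━━━━━┃ FileBr
                 ┃ FileEditor           ┠───────
                 ┠──────────────────────┃  [-] r
                 ┃█rom pathlib import Pa┃    par
                 ┃from collections impor┃  > set


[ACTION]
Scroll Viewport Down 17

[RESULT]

                                                
                                                
                                                
                                        ┏━━━━━━━
                 ┏━━━━━━━━━━━━━━━━━━━━━━┃ FileBr
                 ┃ FileEditor           ┠───────
                 ┠──────────────────────┃  [-] r
                 ┃█rom pathlib import Pa┃    par
                 ┃from collections impor┃  > set
                 ┃import json           ┃    [+]
                 ┃import logging        ┃       
                 ┃from typing import Any┃       
                 ┃                      ┗━━━━━━━
                 ┃def process_data(state):      
                 ┃    return state              
                 ┃    return data               
                 ┃    return result             
                 ┃    print(config)             
                 ┃                              
                 ┃# Handle edge cases           
                 ┗━━━━━━━━━━━━━━━━━━━━━━━━━━━━━━
                                                
                                                


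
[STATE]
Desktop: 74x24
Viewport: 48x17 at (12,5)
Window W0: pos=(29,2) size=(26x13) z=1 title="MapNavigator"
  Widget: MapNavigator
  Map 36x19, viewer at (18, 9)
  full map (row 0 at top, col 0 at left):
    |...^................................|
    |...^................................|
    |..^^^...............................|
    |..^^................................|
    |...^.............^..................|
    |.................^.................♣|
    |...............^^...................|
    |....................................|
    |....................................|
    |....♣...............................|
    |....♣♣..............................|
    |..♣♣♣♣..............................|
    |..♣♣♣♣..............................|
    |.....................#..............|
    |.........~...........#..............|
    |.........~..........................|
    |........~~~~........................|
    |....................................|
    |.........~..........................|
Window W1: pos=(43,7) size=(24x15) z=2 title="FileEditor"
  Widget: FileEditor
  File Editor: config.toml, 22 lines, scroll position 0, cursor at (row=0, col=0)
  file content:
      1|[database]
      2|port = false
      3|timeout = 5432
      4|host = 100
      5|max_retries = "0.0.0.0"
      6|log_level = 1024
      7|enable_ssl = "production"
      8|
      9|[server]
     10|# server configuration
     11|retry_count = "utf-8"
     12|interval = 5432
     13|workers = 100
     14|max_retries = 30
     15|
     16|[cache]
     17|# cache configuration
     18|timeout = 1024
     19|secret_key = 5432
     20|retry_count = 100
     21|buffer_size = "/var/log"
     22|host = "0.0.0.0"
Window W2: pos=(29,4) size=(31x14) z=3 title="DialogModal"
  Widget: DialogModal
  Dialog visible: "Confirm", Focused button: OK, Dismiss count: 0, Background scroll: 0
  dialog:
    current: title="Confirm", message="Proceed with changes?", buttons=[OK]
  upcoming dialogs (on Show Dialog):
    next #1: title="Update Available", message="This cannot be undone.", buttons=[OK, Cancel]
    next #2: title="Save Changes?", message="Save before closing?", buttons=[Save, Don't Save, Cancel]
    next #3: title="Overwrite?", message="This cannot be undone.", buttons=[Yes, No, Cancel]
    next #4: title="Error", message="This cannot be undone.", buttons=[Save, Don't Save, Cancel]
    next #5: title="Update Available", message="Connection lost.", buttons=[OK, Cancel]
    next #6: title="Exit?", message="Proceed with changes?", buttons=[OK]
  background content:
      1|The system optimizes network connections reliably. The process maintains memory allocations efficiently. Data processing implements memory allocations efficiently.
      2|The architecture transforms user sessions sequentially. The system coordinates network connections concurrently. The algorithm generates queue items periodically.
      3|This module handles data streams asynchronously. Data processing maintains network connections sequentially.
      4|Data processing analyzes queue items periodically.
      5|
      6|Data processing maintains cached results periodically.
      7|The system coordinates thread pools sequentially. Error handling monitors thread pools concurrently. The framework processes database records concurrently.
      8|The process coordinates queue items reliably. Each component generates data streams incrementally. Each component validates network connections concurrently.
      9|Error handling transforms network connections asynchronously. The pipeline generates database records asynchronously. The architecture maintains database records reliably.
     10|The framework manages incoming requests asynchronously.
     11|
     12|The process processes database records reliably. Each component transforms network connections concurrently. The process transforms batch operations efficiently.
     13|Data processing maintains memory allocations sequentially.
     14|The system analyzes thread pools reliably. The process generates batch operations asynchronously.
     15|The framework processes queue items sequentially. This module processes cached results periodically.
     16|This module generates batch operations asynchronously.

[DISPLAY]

                 ┃ DialogModal                 ┃
                 ┠─────────────────────────────┨
                 ┃The system optimizes network ┃
                 ┃The architecture transforms u┃
                 ┃Th┌───────────────────────┐re┃
                 ┃Da│        Confirm        │eu┃
                 ┃  │ Proceed with changes? │  ┃
                 ┃Da│          [OK]         │ac┃
                 ┃Th└───────────────────────┘ad┃
                 ┃The process coordinates queue┃
                 ┃Error handling transforms net┃
                 ┃The framework manages incomin┃
                 ┗━━━━━━━━━━━━━━━━━━━━━━━━━━━━━┛
                               ┃[server]        
                               ┃# server configu
                               ┃retry_count = "u
                               ┗━━━━━━━━━━━━━━━━


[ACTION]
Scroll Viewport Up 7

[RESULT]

                                                
                                                
                 ┏━━━━━━━━━━━━━━━━━━━━━━━━┓     
                 ┃ MapNavigator           ┃     
                 ┏━━━━━━━━━━━━━━━━━━━━━━━━━━━━━┓
                 ┃ DialogModal                 ┃
                 ┠─────────────────────────────┨
                 ┃The system optimizes network ┃
                 ┃The architecture transforms u┃
                 ┃Th┌───────────────────────┐re┃
                 ┃Da│        Confirm        │eu┃
                 ┃  │ Proceed with changes? │  ┃
                 ┃Da│          [OK]         │ac┃
                 ┃Th└───────────────────────┘ad┃
                 ┃The process coordinates queue┃
                 ┃Error handling transforms net┃
                 ┃The framework manages incomin┃


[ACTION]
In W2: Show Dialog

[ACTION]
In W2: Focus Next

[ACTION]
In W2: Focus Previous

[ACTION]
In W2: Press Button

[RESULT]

                                                
                                                
                 ┏━━━━━━━━━━━━━━━━━━━━━━━━┓     
                 ┃ MapNavigator           ┃     
                 ┏━━━━━━━━━━━━━━━━━━━━━━━━━━━━━┓
                 ┃ DialogModal                 ┃
                 ┠─────────────────────────────┨
                 ┃The system optimizes network ┃
                 ┃The architecture transforms u┃
                 ┃This module handles data stre┃
                 ┃Data processing analyzes queu┃
                 ┃                             ┃
                 ┃Data processing maintains cac┃
                 ┃The system coordinates thread┃
                 ┃The process coordinates queue┃
                 ┃Error handling transforms net┃
                 ┃The framework manages incomin┃


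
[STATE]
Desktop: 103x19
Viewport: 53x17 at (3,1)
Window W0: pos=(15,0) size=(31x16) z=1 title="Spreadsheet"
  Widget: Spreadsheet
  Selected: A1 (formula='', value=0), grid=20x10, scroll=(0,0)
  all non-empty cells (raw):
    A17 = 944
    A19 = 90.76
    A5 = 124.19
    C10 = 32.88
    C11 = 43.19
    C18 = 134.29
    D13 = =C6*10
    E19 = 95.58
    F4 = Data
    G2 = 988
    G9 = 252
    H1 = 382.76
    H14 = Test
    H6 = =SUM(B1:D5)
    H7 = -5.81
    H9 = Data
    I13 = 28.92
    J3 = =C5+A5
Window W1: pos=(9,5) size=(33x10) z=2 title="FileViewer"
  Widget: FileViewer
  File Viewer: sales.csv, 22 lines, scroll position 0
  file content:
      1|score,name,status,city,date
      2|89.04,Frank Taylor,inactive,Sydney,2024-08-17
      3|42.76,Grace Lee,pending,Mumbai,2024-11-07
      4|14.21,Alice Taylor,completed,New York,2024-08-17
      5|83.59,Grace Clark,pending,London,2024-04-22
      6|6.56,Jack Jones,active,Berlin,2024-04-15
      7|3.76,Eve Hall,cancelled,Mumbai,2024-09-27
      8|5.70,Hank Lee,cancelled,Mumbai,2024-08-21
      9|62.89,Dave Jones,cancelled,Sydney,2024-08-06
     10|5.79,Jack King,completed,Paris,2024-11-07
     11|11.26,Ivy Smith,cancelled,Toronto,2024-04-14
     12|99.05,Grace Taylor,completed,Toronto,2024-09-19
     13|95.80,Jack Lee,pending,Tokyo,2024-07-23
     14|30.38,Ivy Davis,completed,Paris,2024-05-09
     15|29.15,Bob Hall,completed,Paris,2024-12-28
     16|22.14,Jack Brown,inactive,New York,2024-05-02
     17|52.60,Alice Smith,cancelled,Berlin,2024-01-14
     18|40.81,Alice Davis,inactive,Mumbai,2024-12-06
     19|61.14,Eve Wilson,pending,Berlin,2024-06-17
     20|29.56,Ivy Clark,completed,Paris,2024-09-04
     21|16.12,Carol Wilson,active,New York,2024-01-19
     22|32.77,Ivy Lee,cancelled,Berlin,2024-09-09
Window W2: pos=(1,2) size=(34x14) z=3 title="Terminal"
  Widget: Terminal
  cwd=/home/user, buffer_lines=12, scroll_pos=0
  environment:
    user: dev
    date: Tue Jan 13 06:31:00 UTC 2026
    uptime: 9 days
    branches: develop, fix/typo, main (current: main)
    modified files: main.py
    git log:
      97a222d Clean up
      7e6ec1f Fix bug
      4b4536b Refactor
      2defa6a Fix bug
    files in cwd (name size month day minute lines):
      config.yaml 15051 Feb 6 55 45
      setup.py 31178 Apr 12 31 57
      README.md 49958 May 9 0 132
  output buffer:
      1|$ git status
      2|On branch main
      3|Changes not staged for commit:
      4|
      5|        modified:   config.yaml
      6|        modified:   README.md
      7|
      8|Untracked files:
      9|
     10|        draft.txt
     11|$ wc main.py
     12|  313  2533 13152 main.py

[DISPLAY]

            ┃ Spreadsheet                 ┃          
━━━━━━━━━━━━━━━━━━━━━━━━━━━━━━━┓──────────┨          
Terminal                       ┃          ┃          
───────────────────────────────┨    C     ┃          
 git status                    ┃━━━━━━┓---┃          
n branch main                  ┃      ┃ 0 ┃          
hanges not staged for commit:  ┃──────┨ 0 ┃          
                               ┃te   ▲┃ 0 ┃          
       modified:   config.yaml ┃ve,Sy█┃ 0 ┃          
       modified:   README.md   ┃umbai░┃ 0 ┃          
                               ┃ted,N░┃ 0 ┃          
ntracked files:                ┃,Lond░┃ 0 ┃          
                               ┃rlin,▼┃ 0 ┃          
       draft.txt               ┃━━━━━━┛ 0 ┃          
━━━━━━━━━━━━━━━━━━━━━━━━━━━━━━━┛━━━━━━━━━━┛          
                                                     
                                                     


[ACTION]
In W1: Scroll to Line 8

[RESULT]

            ┃ Spreadsheet                 ┃          
━━━━━━━━━━━━━━━━━━━━━━━━━━━━━━━┓──────────┨          
Terminal                       ┃          ┃          
───────────────────────────────┨    C     ┃          
 git status                    ┃━━━━━━┓---┃          
n branch main                  ┃      ┃ 0 ┃          
hanges not staged for commit:  ┃──────┨ 0 ┃          
                               ┃umbai▲┃ 0 ┃          
       modified:   config.yaml ┃d,Syd░┃ 0 ┃          
       modified:   README.md   ┃Paris█┃ 0 ┃          
                               ┃,Toro░┃ 0 ┃          
ntracked files:                ┃ted,T░┃ 0 ┃          
                               ┃kyo,2▼┃ 0 ┃          
       draft.txt               ┃━━━━━━┛ 0 ┃          
━━━━━━━━━━━━━━━━━━━━━━━━━━━━━━━┛━━━━━━━━━━┛          
                                                     
                                                     


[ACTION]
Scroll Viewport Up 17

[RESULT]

            ┏━━━━━━━━━━━━━━━━━━━━━━━━━━━━━┓          
            ┃ Spreadsheet                 ┃          
━━━━━━━━━━━━━━━━━━━━━━━━━━━━━━━┓──────────┨          
Terminal                       ┃          ┃          
───────────────────────────────┨    C     ┃          
 git status                    ┃━━━━━━┓---┃          
n branch main                  ┃      ┃ 0 ┃          
hanges not staged for commit:  ┃──────┨ 0 ┃          
                               ┃umbai▲┃ 0 ┃          
       modified:   config.yaml ┃d,Syd░┃ 0 ┃          
       modified:   README.md   ┃Paris█┃ 0 ┃          
                               ┃,Toro░┃ 0 ┃          
ntracked files:                ┃ted,T░┃ 0 ┃          
                               ┃kyo,2▼┃ 0 ┃          
       draft.txt               ┃━━━━━━┛ 0 ┃          
━━━━━━━━━━━━━━━━━━━━━━━━━━━━━━━┛━━━━━━━━━━┛          
                                                     


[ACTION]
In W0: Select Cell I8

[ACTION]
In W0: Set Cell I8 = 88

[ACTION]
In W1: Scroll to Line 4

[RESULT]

            ┏━━━━━━━━━━━━━━━━━━━━━━━━━━━━━┓          
            ┃ Spreadsheet                 ┃          
━━━━━━━━━━━━━━━━━━━━━━━━━━━━━━━┓──────────┨          
Terminal                       ┃          ┃          
───────────────────────────────┨    C     ┃          
 git status                    ┃━━━━━━┓---┃          
n branch main                  ┃      ┃ 0 ┃          
hanges not staged for commit:  ┃──────┨ 0 ┃          
                               ┃ted,N▲┃ 0 ┃          
       modified:   config.yaml ┃,Lond█┃ 0 ┃          
       modified:   README.md   ┃rlin,░┃ 0 ┃          
                               ┃umbai░┃ 0 ┃          
ntracked files:                ┃umbai░┃ 0 ┃          
                               ┃d,Syd▼┃ 0 ┃          
       draft.txt               ┃━━━━━━┛ 0 ┃          
━━━━━━━━━━━━━━━━━━━━━━━━━━━━━━━┛━━━━━━━━━━┛          
                                                     


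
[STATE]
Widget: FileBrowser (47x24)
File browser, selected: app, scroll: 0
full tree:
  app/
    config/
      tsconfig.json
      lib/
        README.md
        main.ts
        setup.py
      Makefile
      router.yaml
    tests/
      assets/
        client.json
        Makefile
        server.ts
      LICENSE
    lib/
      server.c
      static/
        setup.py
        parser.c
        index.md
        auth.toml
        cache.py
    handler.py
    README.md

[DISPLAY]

> [-] app/                                     
    [+] config/                                
    [+] tests/                                 
    [+] lib/                                   
    handler.py                                 
    README.md                                  
                                               
                                               
                                               
                                               
                                               
                                               
                                               
                                               
                                               
                                               
                                               
                                               
                                               
                                               
                                               
                                               
                                               
                                               


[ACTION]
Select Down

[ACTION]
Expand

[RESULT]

  [-] app/                                     
  > [-] config/                                
      tsconfig.json                            
      [+] lib/                                 
      Makefile                                 
      router.yaml                              
    [+] tests/                                 
    [+] lib/                                   
    handler.py                                 
    README.md                                  
                                               
                                               
                                               
                                               
                                               
                                               
                                               
                                               
                                               
                                               
                                               
                                               
                                               
                                               


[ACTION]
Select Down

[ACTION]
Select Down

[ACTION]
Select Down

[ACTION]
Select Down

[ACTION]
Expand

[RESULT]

  [-] app/                                     
    [-] config/                                
      tsconfig.json                            
      [+] lib/                                 
      Makefile                                 
    > router.yaml                              
    [+] tests/                                 
    [+] lib/                                   
    handler.py                                 
    README.md                                  
                                               
                                               
                                               
                                               
                                               
                                               
                                               
                                               
                                               
                                               
                                               
                                               
                                               
                                               


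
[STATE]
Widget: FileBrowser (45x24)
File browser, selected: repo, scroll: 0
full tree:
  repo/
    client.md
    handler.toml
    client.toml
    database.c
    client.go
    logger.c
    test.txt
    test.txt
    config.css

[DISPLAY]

> [-] repo/                                  
    client.md                                
    handler.toml                             
    client.toml                              
    database.c                               
    client.go                                
    logger.c                                 
    test.txt                                 
    test.txt                                 
    config.css                               
                                             
                                             
                                             
                                             
                                             
                                             
                                             
                                             
                                             
                                             
                                             
                                             
                                             
                                             


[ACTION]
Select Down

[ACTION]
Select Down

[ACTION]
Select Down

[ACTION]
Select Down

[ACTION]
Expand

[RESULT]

  [-] repo/                                  
    client.md                                
    handler.toml                             
    client.toml                              
  > database.c                               
    client.go                                
    logger.c                                 
    test.txt                                 
    test.txt                                 
    config.css                               
                                             
                                             
                                             
                                             
                                             
                                             
                                             
                                             
                                             
                                             
                                             
                                             
                                             
                                             


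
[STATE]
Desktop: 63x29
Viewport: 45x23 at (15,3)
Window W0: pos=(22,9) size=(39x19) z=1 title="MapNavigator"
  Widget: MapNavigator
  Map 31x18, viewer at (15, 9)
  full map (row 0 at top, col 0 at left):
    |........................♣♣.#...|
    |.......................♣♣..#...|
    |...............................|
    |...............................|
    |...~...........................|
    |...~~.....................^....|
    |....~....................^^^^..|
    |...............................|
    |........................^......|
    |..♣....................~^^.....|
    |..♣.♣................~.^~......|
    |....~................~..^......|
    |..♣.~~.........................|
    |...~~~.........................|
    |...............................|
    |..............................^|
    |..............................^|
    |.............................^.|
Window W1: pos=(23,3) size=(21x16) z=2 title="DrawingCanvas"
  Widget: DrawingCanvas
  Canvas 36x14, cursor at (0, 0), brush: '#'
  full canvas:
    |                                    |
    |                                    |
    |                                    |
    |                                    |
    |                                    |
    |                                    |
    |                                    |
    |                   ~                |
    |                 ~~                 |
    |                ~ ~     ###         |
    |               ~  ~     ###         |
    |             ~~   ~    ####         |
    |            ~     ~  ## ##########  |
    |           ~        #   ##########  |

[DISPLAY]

        ┏━━━━━━━━━━━━━━━━━━━┓                
        ┃ DrawingCanvas     ┃                
        ┠───────────────────┨                
        ┃+                  ┃                
        ┃                   ┃                
        ┃                   ┃                
       ┏┃                   ┃━━━━━━━━━━━━━━━━
       ┃┃                   ┃                
       ┠┃                   ┃────────────────
       ┃┃                   ┃.............   
       ┃┃                   ┃.............   
       ┃┃                 ~~┃.............   
       ┃┃                ~ ~┃........^....   
       ┃┃               ~  ~┃.......^^^^..   
       ┃┃             ~~   ~┃.............   
       ┃┗━━━━━━━━━━━━━━━━━━━┛......^......   
       ┃   ..♣............@.......~^^.....   
       ┃   ..♣.♣................~.^~......   
       ┃   ....~................~..^......   
       ┃   ..♣.~~.........................   
       ┃   ...~~~.........................   
       ┃   ...............................   
       ┃   ..............................^   


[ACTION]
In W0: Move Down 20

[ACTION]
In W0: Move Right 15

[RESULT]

        ┏━━━━━━━━━━━━━━━━━━━┓                
        ┃ DrawingCanvas     ┃                
        ┠───────────────────┨                
        ┃+                  ┃                
        ┃                   ┃                
        ┃                   ┃                
       ┏┃                   ┃━━━━━━━━━━━━━━━━
       ┃┃                   ┃                
       ┠┃                   ┃────────────────
       ┃┃                   ┃                
       ┃┃                   ┃                
       ┃┃                 ~~┃                
       ┃┃                ~ ~┃                
       ┃┃               ~  ~┃                
       ┃┃             ~~   ~┃                
       ┃┗━━━━━━━━━━━━━━━━━━━┛                
       ┃.................^@                  
       ┃                                     
       ┃                                     
       ┃                                     
       ┃                                     
       ┃                                     
       ┃                                     


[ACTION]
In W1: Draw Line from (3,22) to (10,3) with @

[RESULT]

        ┏━━━━━━━━━━━━━━━━━━━┓                
        ┃ DrawingCanvas     ┃                
        ┠───────────────────┨                
        ┃+                  ┃                
        ┃                   ┃                
        ┃                   ┃                
       ┏┃                   ┃━━━━━━━━━━━━━━━━
       ┃┃                  @┃                
       ┠┃                @@ ┃────────────────
       ┃┃             @@@   ┃                
       ┃┃          @@@      ┃                
       ┃┃        @@       ~~┃                
       ┃┃     @@@        ~ ~┃                
       ┃┃   @@          ~  ~┃                
       ┃┃             ~~   ~┃                
       ┃┗━━━━━━━━━━━━━━━━━━━┛                
       ┃.................^@                  
       ┃                                     
       ┃                                     
       ┃                                     
       ┃                                     
       ┃                                     
       ┃                                     


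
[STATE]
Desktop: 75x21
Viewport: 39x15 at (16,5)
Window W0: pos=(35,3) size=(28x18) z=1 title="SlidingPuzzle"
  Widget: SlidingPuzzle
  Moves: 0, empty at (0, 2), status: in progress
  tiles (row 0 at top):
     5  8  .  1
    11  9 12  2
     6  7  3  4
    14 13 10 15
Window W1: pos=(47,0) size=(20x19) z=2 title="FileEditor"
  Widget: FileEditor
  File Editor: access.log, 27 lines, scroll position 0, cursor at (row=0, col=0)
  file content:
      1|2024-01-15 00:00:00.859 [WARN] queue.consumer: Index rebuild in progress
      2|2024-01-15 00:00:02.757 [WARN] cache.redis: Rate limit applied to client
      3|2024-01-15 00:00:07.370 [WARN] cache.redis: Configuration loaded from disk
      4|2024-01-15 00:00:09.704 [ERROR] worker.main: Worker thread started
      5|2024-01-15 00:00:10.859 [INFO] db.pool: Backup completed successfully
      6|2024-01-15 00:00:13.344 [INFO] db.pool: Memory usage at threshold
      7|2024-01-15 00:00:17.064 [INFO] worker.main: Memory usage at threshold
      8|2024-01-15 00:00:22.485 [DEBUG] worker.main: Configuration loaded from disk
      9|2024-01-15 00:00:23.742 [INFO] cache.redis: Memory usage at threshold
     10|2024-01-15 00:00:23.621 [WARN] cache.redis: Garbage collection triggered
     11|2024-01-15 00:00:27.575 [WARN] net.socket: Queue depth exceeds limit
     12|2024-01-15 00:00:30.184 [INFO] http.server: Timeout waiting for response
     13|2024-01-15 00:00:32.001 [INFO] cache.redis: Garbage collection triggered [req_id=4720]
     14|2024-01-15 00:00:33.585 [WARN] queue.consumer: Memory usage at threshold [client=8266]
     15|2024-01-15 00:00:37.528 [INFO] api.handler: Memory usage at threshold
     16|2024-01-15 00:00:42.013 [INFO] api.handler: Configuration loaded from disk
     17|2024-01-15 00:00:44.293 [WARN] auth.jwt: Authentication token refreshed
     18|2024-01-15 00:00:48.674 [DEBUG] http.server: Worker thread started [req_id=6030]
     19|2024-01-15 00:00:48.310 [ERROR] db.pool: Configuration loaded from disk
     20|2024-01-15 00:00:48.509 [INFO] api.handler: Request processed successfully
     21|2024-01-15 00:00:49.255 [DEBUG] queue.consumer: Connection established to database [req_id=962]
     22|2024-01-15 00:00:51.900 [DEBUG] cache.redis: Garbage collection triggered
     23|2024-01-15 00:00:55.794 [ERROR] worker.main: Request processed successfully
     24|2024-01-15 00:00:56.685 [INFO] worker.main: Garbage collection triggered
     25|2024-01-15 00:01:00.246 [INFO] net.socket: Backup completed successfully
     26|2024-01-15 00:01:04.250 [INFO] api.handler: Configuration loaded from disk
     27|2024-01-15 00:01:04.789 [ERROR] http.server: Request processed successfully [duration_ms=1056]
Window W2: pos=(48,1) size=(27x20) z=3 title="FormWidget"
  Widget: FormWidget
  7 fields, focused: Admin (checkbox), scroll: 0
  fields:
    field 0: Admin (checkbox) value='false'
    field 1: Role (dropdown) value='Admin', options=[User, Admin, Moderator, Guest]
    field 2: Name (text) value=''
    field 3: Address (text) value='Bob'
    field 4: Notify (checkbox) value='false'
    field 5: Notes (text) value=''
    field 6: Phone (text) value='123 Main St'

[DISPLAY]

                   ┠───────────┃┃  Role
                   ┃┌────┬────┬┃┃  Name
                   ┃│  5 │  8 │┃┃  Addr
                   ┃├────┼────┼┃┃  Noti
                   ┃│ 11 │  9 │┃┃  Note
                   ┃├────┼────┼┃┃  Phon
                   ┃│  6 │  7 │┃┃      
                   ┃├────┼────┼┃┃      
                   ┃│ 14 │ 13 │┃┃      
                   ┃└────┴────┴┃┃      
                   ┃Moves: 0   ┃┃      
                   ┃           ┃┃      
                   ┃           ┃┃      
                   ┃           ┗┃      
                   ┃            ┃      


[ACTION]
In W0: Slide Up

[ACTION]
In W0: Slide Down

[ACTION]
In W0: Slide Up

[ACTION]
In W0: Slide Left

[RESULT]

                   ┠───────────┃┃  Role
                   ┃┌────┬────┬┃┃  Name
                   ┃│  5 │  8 │┃┃  Addr
                   ┃├────┼────┼┃┃  Noti
                   ┃│ 11 │  9 │┃┃  Note
                   ┃├────┼────┼┃┃  Phon
                   ┃│  6 │  7 │┃┃      
                   ┃├────┼────┼┃┃      
                   ┃│ 14 │ 13 │┃┃      
                   ┃└────┴────┴┃┃      
                   ┃Moves: 4   ┃┃      
                   ┃           ┃┃      
                   ┃           ┃┃      
                   ┃           ┗┃      
                   ┃            ┃      
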